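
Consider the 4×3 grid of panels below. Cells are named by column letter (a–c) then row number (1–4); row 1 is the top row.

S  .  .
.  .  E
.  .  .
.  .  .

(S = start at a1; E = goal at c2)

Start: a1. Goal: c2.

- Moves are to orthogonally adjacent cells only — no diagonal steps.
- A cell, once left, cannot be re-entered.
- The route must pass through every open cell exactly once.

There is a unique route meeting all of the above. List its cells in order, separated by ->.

a1 -> a2 -> a3 -> a4 -> b4 -> c4 -> c3 -> b3 -> b2 -> b1 -> c1 -> c2

Need to visit all 12 open cells exactly once, starting at a1 and ending at c2.
Cell c4 has only two open neighbours (c3 and b4), so the path must pass straight through it: one of those is the cell it's entered from and the other is where it exits.
Route from a1: down 3 to a4, right 2 to c4, up 1 to c3, left 1 to b3, up 2 to b1, right 1 to c1, down 1 to c2 — 11 moves in all.
Check: all 12 open cells covered.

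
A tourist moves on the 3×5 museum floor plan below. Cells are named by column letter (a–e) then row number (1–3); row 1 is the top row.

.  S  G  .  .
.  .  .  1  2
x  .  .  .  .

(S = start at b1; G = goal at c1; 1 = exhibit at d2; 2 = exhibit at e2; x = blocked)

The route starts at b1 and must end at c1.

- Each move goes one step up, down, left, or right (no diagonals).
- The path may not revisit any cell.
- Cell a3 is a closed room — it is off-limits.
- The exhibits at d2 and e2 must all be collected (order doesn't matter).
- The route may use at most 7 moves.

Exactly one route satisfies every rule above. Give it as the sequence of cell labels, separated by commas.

b1, b2, c2, d2, e2, e1, d1, c1

The budget equals the shortest possible length, so every move has to be on a shortest route through the required cells.
Route from b1: down 1 to b2, right 3 to e2, up 1 to e1, left 2 to c1 — 7 moves in all.
Check: all required cells visited; 7 ≤ 7 moves.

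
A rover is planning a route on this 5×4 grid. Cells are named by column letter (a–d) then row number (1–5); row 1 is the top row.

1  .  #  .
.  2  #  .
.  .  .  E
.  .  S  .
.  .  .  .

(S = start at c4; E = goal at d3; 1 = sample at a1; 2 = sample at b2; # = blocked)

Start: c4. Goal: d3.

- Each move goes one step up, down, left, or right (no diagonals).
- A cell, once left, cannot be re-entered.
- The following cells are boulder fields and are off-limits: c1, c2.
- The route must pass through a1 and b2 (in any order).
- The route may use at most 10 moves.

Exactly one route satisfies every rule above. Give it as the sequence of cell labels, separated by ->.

The budget equals the shortest possible length, so every move has to be on a shortest route through the required cells.
Route from c4: left 2 to a4, up 3 to a1, right 1 to b1, down 2 to b3, right 2 to d3 — 10 moves in all.
Check: all required cells visited; 10 ≤ 10 moves.

c4 -> b4 -> a4 -> a3 -> a2 -> a1 -> b1 -> b2 -> b3 -> c3 -> d3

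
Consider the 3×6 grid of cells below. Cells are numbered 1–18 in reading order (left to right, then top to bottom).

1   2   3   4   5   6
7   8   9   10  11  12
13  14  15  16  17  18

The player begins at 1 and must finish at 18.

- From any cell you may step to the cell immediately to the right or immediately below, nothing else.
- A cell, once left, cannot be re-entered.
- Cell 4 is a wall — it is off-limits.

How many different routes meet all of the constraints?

15

A right/down-only route from 1 to 18 makes exactly 2 down-moves and 5 right-moves in some order.
With no other constraints that would be C(7,2) = 21 routes.
Subtract routes through each blocked cell (inclusion–exclusion for overlaps): − through 4: 6 → 15.
That gives 15 routes.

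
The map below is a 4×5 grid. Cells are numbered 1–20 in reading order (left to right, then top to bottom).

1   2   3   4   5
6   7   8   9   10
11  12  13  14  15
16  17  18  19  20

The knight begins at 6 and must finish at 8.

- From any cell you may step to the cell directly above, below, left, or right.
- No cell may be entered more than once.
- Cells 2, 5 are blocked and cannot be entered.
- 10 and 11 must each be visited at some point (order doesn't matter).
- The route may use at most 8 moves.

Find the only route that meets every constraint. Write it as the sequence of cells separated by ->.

Any route must reach 10 and 11 and still end at 8 within 8 moves, so the order of the required stops is forced.
Route from 6: down to 11, 4× right (reaching 15), up to 10, 2× left (reaching 8) — 8 moves in all.
Check: all required cells visited; 8 ≤ 8 moves.

6 -> 11 -> 12 -> 13 -> 14 -> 15 -> 10 -> 9 -> 8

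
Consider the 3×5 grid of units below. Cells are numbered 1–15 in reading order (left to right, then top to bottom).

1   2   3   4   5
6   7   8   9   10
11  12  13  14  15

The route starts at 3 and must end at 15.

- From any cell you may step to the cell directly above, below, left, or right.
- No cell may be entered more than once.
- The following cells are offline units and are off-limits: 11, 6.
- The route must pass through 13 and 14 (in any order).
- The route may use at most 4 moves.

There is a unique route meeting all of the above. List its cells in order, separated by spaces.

The budget equals the shortest possible length, so every move has to be on a shortest route through the required cells.
Route from 3: down 2 to 13, right 2 to 15 — 4 moves in all.
Check: all required cells visited; 4 ≤ 4 moves.

3 8 13 14 15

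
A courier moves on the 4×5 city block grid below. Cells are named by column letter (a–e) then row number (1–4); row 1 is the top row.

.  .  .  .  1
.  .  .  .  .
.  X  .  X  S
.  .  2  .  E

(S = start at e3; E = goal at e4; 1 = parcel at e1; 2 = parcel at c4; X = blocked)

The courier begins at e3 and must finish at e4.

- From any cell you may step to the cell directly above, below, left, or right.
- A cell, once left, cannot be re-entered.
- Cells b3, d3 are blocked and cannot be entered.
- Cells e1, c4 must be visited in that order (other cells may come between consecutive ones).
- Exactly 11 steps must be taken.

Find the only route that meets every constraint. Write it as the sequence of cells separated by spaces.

e3 e2 e1 d1 c1 b1 b2 c2 c3 c4 d4 e4

The waypoints must appear in the order e1, c4, with no cell reused.
Route from e3: up 2 to e1, left 3 to b1, down 1 to b2, right 1 to c2, down 2 to c4, right 2 to e4 — 11 moves in all.
Check: order respected (1 at step 2, 2 at step 9); 11 moves as required.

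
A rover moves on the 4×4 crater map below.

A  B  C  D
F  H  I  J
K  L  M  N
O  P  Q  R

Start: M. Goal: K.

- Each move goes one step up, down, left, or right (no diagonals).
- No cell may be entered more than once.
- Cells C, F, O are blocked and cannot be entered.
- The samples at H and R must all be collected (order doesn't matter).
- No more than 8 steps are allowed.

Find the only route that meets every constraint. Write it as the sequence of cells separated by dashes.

M - Q - R - N - J - I - H - L - K

The 8-move cap with required stops at H, R leaves no slack for detours.
Route from M: down to Q, right to R, 2× up (reaching J), 2× left (reaching H), down to L, left to K — 8 moves in all.
Check: all required cells visited; 8 ≤ 8 moves.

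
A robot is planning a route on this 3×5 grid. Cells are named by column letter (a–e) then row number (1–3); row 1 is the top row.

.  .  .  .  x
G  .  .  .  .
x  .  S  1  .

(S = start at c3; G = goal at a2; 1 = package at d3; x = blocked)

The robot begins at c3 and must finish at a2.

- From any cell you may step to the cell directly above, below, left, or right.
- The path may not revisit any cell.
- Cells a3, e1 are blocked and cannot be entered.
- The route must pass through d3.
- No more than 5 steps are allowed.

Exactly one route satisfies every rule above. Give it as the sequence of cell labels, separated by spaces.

The budget equals the shortest possible length, so every move has to be on a shortest route through the required cells.
Route from c3: right to d3, up to d2, 3× left (reaching a2) — 5 moves in all.
Check: all required cells visited; 5 ≤ 5 moves.

c3 d3 d2 c2 b2 a2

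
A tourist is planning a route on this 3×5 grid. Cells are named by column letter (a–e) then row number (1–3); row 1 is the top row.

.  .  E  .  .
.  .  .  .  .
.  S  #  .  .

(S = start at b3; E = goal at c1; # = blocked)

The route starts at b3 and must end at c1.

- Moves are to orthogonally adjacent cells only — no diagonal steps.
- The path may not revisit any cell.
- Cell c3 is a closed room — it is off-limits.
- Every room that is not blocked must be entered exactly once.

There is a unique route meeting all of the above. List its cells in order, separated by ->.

Need to visit all 14 open cells exactly once, starting at b3 and ending at c1.
Cell d3 has only two open neighbours (d2 and e3), so the path must pass straight through it: one of those is the cell it's entered from and the other is where it exits.
Route from b3: left to a3, 2× up (reaching a1), right to b1, down to b2, 2× right (reaching d2), down to d3, right to e3, 2× up (reaching e1), 2× left (reaching c1) — 13 moves in all.
Check: all 14 open cells covered.

b3 -> a3 -> a2 -> a1 -> b1 -> b2 -> c2 -> d2 -> d3 -> e3 -> e2 -> e1 -> d1 -> c1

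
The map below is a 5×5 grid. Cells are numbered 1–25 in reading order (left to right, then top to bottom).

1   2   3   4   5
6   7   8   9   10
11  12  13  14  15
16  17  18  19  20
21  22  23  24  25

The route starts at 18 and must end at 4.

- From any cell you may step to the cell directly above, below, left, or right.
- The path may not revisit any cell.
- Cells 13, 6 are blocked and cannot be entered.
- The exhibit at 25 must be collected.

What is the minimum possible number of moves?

Any route passes through 25 somewhere between 18 and 4. Summing Manhattan distances along the two legs (18 → 25 → 4) gives a lower bound of 3 + 5 = 8 moves.
A route of 8 moves achieves this: 18 → 23 → 24 → 25 → 20 → 15 → 10 → 5 → 4.
Since 8 matches the lower bound, it is optimal.

8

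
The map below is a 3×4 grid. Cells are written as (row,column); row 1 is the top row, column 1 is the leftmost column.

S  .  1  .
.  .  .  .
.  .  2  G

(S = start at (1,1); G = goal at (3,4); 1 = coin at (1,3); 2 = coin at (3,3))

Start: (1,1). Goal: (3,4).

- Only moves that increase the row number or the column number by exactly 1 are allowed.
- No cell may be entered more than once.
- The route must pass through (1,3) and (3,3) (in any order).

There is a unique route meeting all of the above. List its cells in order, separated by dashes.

(1,1) - (1,2) - (1,3) - (2,3) - (3,3) - (3,4)

Moves only go right or down, so the column and row indices never decrease.
Route from (1,1): 2× right (reaching (1,3)), 2× down (reaching (3,3)), right to (3,4) — 5 moves in all.
Check: all required cells visited.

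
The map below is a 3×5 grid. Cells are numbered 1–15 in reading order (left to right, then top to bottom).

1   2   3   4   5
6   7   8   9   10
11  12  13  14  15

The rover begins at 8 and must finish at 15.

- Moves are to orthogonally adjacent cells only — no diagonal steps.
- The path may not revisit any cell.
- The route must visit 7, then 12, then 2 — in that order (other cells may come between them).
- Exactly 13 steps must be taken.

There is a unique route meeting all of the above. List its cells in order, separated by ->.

8 -> 7 -> 12 -> 11 -> 6 -> 1 -> 2 -> 3 -> 4 -> 5 -> 10 -> 9 -> 14 -> 15

The waypoints must appear in the order 7, 12, 2, with no cell reused.
Route from 8: left 1 to 7, down 1 to 12, left 1 to 11, up 2 to 1, right 4 to 5, down 1 to 10, left 1 to 9, down 1 to 14, right 1 to 15 — 13 moves in all.
Check: order respected (7 at step 1, 12 at step 2, 2 at step 6); 13 moves as required.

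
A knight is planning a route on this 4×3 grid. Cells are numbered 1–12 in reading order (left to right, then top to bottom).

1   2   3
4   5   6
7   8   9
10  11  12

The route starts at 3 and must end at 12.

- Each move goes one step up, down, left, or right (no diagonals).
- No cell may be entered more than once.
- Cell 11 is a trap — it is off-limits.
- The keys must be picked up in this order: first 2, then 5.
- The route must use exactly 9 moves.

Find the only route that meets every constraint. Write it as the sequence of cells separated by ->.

The waypoints must appear in the order 2, 5, with no cell reused.
Route from 3: left 2 to 1, down 2 to 7, right 1 to 8, up 1 to 5, right 1 to 6, down 2 to 12 — 9 moves in all.
Check: order respected (2 at step 1, 5 at step 6); 9 moves as required.

3 -> 2 -> 1 -> 4 -> 7 -> 8 -> 5 -> 6 -> 9 -> 12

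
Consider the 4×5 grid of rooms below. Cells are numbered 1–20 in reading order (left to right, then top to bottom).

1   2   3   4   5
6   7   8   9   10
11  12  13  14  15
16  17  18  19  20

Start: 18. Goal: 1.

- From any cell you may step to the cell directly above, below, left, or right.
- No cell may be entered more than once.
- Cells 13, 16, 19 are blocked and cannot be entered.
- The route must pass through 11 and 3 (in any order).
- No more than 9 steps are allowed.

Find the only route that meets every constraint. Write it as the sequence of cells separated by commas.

The 9-move cap with required stops at 11, 3 leaves no slack for detours.
Route from 18: left 1 to 17, up 1 to 12, left 1 to 11, up 1 to 6, right 2 to 8, up 1 to 3, left 2 to 1 — 9 moves in all.
Check: all required cells visited; 9 ≤ 9 moves.

18, 17, 12, 11, 6, 7, 8, 3, 2, 1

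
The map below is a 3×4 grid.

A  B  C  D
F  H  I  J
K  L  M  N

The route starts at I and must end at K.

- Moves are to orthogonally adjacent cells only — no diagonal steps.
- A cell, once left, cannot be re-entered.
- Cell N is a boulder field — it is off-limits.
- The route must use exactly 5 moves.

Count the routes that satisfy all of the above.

5

Need simple routes of exactly 5 moves from I to K (Manhattan distance 3, so 1 moves are spent on a detour and 1 undoing it).
Enumerating: I C B H L K | I C B H F K | I C B A F K | I M L H F K | I H B A F K.
That gives 5 routes.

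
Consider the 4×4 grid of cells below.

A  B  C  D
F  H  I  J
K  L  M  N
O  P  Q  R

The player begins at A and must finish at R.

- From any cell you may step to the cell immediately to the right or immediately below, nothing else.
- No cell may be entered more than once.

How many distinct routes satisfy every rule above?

20

A right/down-only route from A to R makes exactly 3 down-moves and 3 right-moves in some order.
With no other constraints that would be C(6,3) = 20 routes.
That gives 20 routes.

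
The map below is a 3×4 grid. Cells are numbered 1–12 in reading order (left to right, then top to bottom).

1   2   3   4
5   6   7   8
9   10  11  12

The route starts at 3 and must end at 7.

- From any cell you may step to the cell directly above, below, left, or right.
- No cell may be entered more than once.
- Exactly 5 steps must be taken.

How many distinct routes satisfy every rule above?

Need simple routes of exactly 5 moves from 3 to 7 (Manhattan distance 1, so 2 moves are spent on a detour and 2 undoing it).
Enumerating: 3 2 6 10 11 7 | 3 2 1 5 6 7 | 3 4 8 12 11 7.
That gives 3 routes.

3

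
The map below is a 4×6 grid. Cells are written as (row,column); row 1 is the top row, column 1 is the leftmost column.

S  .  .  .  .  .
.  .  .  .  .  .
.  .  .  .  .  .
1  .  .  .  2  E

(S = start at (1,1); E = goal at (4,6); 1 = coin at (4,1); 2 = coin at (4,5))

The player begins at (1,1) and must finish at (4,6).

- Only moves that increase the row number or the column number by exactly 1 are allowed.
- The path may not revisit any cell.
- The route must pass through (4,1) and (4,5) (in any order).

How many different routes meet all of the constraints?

A right/down-only route from (1,1) to (4,6) makes exactly 3 down-moves and 5 right-moves in some order.
With no other constraints that would be C(8,3) = 56 routes.
A monotone route can only reach the required cells in the order (4,1), (4,5), so split there and multiply the segment counts: (1,1)→(4,1): 1; (4,1)→(4,5): 1; (4,5)→(4,6): 1; product = 1.
That gives 1 route.

1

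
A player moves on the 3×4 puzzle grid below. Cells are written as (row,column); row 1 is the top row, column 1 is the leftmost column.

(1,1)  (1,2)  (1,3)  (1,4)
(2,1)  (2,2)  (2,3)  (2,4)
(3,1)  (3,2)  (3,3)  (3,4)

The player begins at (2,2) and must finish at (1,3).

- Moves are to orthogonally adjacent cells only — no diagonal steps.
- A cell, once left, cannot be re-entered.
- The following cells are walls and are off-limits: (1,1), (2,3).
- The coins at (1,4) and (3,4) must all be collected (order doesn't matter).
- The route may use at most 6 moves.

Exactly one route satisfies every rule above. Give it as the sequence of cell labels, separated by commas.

The 6-move cap with required stops at (1,4), (3,4) leaves no slack for detours.
Route from (2,2): down to (3,2), 2× right (reaching (3,4)), 2× up (reaching (1,4)), left to (1,3) — 6 moves in all.
Check: all required cells visited; 6 ≤ 6 moves.

(2,2), (3,2), (3,3), (3,4), (2,4), (1,4), (1,3)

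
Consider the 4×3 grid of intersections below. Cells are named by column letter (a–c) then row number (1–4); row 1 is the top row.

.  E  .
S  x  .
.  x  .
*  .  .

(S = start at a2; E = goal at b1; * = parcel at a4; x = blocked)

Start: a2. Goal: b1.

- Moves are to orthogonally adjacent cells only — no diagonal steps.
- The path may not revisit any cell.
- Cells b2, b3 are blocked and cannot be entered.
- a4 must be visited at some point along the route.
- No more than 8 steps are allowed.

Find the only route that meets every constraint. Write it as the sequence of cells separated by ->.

a2 -> a3 -> a4 -> b4 -> c4 -> c3 -> c2 -> c1 -> b1

Any route must reach a4 and still end at b1 within 8 moves, so the order of the required stops is forced.
Route from a2: down 2 to a4, right 2 to c4, up 3 to c1, left 1 to b1 — 8 moves in all.
Check: all required cells visited; 8 ≤ 8 moves.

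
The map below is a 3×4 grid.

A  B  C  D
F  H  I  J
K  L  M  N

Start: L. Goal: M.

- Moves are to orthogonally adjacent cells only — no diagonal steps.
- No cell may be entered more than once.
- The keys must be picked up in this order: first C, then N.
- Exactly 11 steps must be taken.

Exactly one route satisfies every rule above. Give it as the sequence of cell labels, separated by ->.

The waypoints must appear in the order C, N, with no cell reused.
Route from L: left to K, 2× up (reaching A), right to B, down to H, right to I, up to C, right to D, 2× down (reaching N), left to M — 11 moves in all.
Check: order respected (C at step 7, N at step 10); 11 moves as required.

L -> K -> F -> A -> B -> H -> I -> C -> D -> J -> N -> M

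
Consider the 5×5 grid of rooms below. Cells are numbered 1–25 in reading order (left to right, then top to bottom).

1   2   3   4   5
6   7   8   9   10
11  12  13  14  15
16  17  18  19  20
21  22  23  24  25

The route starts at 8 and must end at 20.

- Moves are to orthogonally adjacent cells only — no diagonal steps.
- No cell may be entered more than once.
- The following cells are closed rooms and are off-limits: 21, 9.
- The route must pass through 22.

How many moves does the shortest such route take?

Any route passes through 22 somewhere between 8 and 20. Summing Manhattan distances along the two legs (8 → 22 → 20) gives a lower bound of 4 + 4 = 8 moves.
A route of 8 moves achieves this: 8 → 13 → 18 → 17 → 22 → 23 → 24 → 19 → 20.
Since 8 matches the lower bound, it is optimal.

8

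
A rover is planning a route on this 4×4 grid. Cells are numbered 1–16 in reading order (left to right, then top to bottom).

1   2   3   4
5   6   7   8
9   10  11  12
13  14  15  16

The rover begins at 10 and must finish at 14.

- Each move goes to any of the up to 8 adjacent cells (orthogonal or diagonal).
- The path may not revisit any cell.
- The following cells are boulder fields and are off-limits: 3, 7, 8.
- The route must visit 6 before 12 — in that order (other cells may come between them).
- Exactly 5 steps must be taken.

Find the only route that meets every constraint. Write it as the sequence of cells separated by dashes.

The waypoints must appear in the order 6, 12, with no cell reused.
Route from 10: up to 6, down-right to 11, right to 12, down-left to 15, left to 14 — 5 moves in all.
Check: order respected (6 at step 1, 12 at step 3); 5 moves as required.

10 - 6 - 11 - 12 - 15 - 14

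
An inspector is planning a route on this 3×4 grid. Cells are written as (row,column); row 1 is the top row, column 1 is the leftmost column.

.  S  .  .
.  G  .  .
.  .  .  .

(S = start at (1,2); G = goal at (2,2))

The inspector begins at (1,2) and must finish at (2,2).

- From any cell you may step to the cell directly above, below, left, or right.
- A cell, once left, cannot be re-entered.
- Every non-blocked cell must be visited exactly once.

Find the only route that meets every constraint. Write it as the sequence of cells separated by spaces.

(1,2) (1,1) (2,1) (3,1) (3,2) (3,3) (3,4) (2,4) (1,4) (1,3) (2,3) (2,2)

Need to visit all 12 open cells exactly once, starting at (1,2) and ending at (2,2).
Cell (3,4) has only two open neighbours ((2,4) and (3,3)), so the path must pass straight through it: one of those is the cell it's entered from and the other is where it exits.
Route from (1,2): left 1 to (1,1), down 2 to (3,1), right 3 to (3,4), up 2 to (1,4), left 1 to (1,3), down 1 to (2,3), left 1 to (2,2) — 11 moves in all.
Check: all 12 open cells covered.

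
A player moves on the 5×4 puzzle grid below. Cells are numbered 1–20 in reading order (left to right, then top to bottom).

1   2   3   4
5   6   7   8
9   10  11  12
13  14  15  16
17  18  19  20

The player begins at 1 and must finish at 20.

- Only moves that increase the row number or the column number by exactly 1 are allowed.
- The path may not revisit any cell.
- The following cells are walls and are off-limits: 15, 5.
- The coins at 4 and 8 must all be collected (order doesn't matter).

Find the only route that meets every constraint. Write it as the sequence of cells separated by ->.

1 -> 2 -> 3 -> 4 -> 8 -> 12 -> 16 -> 20

Moves only go right or down, so the column and row indices never decrease.
Route from 1: right 3 to 4, down 4 to 20 — 7 moves in all.
Check: all required cells visited.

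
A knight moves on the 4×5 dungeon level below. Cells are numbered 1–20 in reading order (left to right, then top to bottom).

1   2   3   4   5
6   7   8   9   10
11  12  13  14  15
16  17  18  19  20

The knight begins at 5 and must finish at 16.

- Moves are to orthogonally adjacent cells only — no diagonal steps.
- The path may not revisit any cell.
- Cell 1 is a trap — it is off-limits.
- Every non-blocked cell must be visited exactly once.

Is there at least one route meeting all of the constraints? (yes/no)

Colour the cells like a checkerboard: each orthogonal step flips colour, so a Hamiltonian route alternates colours. Here there are 9 cells of one colour and 10 of the other, with start on the opposite colour to the goal — the counts and endpoints can't be arranged into an alternating sequence of length 19, so no Hamiltonian route exists.

no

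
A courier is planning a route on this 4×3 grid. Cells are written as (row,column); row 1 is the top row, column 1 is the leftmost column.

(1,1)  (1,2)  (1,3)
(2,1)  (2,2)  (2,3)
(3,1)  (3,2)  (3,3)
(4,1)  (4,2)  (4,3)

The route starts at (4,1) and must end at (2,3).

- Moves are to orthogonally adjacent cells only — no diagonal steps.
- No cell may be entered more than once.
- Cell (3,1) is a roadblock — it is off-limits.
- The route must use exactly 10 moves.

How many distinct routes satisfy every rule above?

1

Need simple routes of exactly 10 moves from (4,1) to (2,3) (Manhattan distance 4, so 3 moves are spent on a detour and 3 undoing it).
Enumerating: (4,1) (4,2) (4,3) (3,3) (3,2) (2,2) (2,1) (1,1) (1,2) (1,3) (2,3).
That gives 1 route.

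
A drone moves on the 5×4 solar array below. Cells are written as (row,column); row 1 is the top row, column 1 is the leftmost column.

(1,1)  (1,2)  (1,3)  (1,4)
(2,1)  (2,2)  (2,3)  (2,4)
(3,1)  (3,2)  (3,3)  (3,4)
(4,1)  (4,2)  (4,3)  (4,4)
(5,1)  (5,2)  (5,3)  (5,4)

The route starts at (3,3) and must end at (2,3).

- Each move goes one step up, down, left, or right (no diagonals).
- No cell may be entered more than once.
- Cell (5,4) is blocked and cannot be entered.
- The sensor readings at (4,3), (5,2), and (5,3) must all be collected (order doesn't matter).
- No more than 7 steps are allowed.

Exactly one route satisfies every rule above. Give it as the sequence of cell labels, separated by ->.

The 7-move cap with required stops at (4,3), (5,2), (5,3) leaves no slack for detours.
Route from (3,3): 2× down (reaching (5,3)), left to (5,2), 3× up (reaching (2,2)), right to (2,3) — 7 moves in all.
Check: all required cells visited; 7 ≤ 7 moves.

(3,3) -> (4,3) -> (5,3) -> (5,2) -> (4,2) -> (3,2) -> (2,2) -> (2,3)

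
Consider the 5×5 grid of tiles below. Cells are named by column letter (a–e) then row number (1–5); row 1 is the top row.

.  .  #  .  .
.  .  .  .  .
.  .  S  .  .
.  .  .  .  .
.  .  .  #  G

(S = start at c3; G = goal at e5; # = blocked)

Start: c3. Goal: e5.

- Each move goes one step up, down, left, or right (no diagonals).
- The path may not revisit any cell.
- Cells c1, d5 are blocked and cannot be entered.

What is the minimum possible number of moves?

The Manhattan distance from c3 to e5 is |3−5| + |3−5| = 4, so at least 4 moves are needed.
A route of 4 moves achieves this: c3 → c4 → d4 → e4 → e5.
Since 4 matches the lower bound, it is optimal.

4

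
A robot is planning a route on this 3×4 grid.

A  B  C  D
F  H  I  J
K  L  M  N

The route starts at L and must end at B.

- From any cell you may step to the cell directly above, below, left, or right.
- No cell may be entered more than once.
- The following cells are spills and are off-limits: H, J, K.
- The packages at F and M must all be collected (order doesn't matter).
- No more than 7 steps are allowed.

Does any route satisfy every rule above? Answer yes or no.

F must be visited but has only one open neighbour (A), and it is neither the start nor the goal — the route would have to enter and leave through A, re-entering it.

no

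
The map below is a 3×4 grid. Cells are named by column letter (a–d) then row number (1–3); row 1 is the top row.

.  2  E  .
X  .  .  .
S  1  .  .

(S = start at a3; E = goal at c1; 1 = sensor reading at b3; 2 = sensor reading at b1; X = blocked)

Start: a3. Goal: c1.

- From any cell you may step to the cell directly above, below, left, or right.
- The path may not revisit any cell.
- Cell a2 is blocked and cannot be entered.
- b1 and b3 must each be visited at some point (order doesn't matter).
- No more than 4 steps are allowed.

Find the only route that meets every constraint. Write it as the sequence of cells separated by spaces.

a3 b3 b2 b1 c1

Any route must reach b1 and b3 and still end at c1 within 4 moves, so the order of the required stops is forced.
Route from a3: right 1 to b3, up 2 to b1, right 1 to c1 — 4 moves in all.
Check: all required cells visited; 4 ≤ 4 moves.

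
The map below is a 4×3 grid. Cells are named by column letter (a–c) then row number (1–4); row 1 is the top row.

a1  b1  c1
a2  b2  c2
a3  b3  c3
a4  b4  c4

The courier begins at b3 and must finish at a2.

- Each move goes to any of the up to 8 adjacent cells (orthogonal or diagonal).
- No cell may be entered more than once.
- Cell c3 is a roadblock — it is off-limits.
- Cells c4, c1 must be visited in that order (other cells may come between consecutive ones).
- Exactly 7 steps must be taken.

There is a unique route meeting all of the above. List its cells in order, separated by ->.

The waypoints must appear in the order c4, c1, with no cell reused.
Route from b3: down-right to c4, left to b4, up-left to a3, 2× up-right (reaching c1), left to b1, down-left to a2 — 7 moves in all.
Check: order respected (c4 at step 1, c1 at step 5); 7 moves as required.

b3 -> c4 -> b4 -> a3 -> b2 -> c1 -> b1 -> a2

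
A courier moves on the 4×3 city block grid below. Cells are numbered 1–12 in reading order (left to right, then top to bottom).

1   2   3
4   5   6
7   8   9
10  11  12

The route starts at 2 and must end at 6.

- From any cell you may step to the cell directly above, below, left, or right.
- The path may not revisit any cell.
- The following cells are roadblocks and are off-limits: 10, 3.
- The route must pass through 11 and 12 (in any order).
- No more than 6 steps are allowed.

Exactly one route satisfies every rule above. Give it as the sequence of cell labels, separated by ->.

The budget equals the shortest possible length, so every move has to be on a shortest route through the required cells.
Route from 2: 3× down (reaching 11), right to 12, 2× up (reaching 6) — 6 moves in all.
Check: all required cells visited; 6 ≤ 6 moves.

2 -> 5 -> 8 -> 11 -> 12 -> 9 -> 6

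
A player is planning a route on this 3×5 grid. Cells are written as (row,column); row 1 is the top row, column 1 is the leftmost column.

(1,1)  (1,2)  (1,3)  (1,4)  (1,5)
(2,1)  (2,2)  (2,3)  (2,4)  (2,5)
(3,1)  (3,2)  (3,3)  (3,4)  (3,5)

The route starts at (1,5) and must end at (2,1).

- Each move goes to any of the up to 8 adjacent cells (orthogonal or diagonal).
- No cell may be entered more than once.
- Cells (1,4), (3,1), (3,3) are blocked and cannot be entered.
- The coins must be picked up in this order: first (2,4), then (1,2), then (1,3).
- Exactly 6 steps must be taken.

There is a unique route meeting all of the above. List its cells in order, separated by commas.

The waypoints must appear in the order (2,4), (1,2), (1,3), with no cell reused.
Route from (1,5): down-left to (2,4), left to (2,3), up-left to (1,2), right to (1,3), down-left to (2,2), left to (2,1) — 6 moves in all.
Check: order respected ((2,4) at step 1, (1,2) at step 3, (1,3) at step 4); 6 moves as required.

(1,5), (2,4), (2,3), (1,2), (1,3), (2,2), (2,1)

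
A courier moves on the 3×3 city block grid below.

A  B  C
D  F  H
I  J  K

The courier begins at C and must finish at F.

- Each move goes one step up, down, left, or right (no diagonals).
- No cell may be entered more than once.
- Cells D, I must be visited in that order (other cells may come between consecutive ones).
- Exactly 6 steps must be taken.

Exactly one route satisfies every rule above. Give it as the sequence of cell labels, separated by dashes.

C - B - A - D - I - J - F

The waypoints must appear in the order D, I, with no cell reused.
Route from C: left 2 to A, down 2 to I, right 1 to J, up 1 to F — 6 moves in all.
Check: order respected (D at step 3, I at step 4); 6 moves as required.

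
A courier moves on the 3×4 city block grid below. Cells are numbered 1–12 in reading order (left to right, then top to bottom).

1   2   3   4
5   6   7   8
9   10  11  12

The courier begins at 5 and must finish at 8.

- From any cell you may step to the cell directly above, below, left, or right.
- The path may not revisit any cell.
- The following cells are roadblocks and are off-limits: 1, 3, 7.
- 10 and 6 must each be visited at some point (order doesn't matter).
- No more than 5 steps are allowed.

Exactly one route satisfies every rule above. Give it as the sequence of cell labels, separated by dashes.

5 - 6 - 10 - 11 - 12 - 8

The budget equals the shortest possible length, so every move has to be on a shortest route through the required cells.
Route from 5: right 1 to 6, down 1 to 10, right 2 to 12, up 1 to 8 — 5 moves in all.
Check: all required cells visited; 5 ≤ 5 moves.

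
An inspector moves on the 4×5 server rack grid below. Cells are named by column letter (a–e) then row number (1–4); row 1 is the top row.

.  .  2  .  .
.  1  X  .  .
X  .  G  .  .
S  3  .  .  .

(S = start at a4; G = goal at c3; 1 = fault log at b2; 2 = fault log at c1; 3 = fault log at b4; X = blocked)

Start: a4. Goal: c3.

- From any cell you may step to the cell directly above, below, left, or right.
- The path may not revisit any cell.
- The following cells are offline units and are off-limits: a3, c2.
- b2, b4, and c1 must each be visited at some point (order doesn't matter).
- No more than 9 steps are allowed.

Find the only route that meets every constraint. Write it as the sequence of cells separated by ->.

Any route must reach b2, b4, and c1 and still end at c3 within 9 moves, so the order of the required stops is forced.
Route from a4: right 1 to b4, up 3 to b1, right 2 to d1, down 2 to d3, left 1 to c3 — 9 moves in all.
Check: all required cells visited; 9 ≤ 9 moves.

a4 -> b4 -> b3 -> b2 -> b1 -> c1 -> d1 -> d2 -> d3 -> c3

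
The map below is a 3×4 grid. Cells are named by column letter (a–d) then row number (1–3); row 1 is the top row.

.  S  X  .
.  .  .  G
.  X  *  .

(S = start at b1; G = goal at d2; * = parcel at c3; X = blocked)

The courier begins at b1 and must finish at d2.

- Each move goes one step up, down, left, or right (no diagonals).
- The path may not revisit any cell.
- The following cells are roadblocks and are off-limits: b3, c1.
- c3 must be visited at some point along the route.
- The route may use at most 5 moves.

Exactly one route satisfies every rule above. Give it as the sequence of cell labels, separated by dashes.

b1 - b2 - c2 - c3 - d3 - d2

The budget equals the shortest possible length, so every move has to be on a shortest route through the required cells.
Route from b1: down to b2, right to c2, down to c3, right to d3, up to d2 — 5 moves in all.
Check: all required cells visited; 5 ≤ 5 moves.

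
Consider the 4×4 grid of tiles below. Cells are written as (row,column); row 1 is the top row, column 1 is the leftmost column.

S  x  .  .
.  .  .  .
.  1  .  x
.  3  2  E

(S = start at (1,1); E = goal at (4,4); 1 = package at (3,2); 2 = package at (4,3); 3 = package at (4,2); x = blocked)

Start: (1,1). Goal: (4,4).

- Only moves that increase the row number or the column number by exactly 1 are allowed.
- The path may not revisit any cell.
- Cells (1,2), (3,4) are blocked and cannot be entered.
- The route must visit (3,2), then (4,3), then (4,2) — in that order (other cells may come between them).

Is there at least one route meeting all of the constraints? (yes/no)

(4,2) lies to the left of (4,3), so going from (4,3) to (4,2) would need a leftward move — but moves only go right/down, so (4,3) cannot be visited before (4,2).

no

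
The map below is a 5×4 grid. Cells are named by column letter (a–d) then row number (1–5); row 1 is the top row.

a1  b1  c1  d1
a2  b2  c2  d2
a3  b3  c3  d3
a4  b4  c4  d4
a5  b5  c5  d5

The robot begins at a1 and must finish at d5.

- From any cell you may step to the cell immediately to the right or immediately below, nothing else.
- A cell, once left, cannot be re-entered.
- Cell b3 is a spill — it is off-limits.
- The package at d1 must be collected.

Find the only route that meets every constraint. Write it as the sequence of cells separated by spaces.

Moves only go right or down, so the column and row indices never decrease.
Route from a1: 3× right (reaching d1), 4× down (reaching d5) — 7 moves in all.
Check: all required cells visited.

a1 b1 c1 d1 d2 d3 d4 d5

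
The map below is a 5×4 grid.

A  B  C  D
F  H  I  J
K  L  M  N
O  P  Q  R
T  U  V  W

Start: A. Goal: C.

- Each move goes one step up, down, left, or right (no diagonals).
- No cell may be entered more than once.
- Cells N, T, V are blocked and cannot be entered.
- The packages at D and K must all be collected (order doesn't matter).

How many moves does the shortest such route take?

8

Any route passes through D and K in some order between A and C. Summing Manhattan distances along each leg and taking the cheapest ordering (A → K → D → C) gives a lower bound of 2 + 5 + 1 = 8 moves.
A route of 8 moves achieves this: A → F → K → L → H → I → J → D → C.
Since 8 matches the lower bound, it is optimal.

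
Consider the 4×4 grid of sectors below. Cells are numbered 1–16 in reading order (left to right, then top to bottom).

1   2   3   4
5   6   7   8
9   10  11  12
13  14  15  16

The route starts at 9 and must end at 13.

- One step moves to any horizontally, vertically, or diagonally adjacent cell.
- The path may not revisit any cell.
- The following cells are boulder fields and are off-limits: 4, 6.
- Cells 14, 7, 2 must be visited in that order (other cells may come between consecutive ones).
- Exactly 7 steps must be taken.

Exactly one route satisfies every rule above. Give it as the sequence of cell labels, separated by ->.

The waypoints must appear in the order 14, 7, 2, with no cell reused.
Route from 9: down-right to 14, up-right to 11, up to 7, up-left to 2, down-left to 5, down-right to 10, down-left to 13 — 7 moves in all.
Check: order respected (14 at step 1, 7 at step 3, 2 at step 4); 7 moves as required.

9 -> 14 -> 11 -> 7 -> 2 -> 5 -> 10 -> 13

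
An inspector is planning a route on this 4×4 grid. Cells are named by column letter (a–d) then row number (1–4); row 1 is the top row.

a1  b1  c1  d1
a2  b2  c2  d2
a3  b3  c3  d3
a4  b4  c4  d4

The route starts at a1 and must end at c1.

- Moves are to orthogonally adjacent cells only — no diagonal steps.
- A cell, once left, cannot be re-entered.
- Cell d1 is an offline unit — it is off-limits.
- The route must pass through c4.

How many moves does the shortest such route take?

Any route passes through c4 somewhere between a1 and c1. Summing Manhattan distances along the two legs (a1 → c4 → c1) gives a lower bound of 5 + 3 = 8 moves.
A route of 8 moves achieves this: a1 → a2 → a3 → a4 → b4 → c4 → c3 → c2 → c1.
Since 8 matches the lower bound, it is optimal.

8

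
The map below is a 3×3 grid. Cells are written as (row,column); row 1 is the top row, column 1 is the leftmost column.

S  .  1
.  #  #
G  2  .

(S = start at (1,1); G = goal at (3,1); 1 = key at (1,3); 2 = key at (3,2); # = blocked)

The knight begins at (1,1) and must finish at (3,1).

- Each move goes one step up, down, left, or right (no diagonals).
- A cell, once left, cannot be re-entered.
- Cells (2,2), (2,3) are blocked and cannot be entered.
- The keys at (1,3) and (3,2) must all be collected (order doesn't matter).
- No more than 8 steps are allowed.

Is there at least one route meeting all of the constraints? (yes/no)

(1,3) must be visited but has only one open neighbour ((1,2)), and it is neither the start nor the goal — the route would have to enter and leave through (1,2), re-entering it.

no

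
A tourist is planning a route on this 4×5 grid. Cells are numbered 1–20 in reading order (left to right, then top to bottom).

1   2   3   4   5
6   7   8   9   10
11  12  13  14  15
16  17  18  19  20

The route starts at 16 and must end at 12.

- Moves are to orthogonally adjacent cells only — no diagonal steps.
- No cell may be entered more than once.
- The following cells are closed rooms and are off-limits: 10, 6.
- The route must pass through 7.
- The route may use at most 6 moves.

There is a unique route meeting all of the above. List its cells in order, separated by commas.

The budget equals the shortest possible length, so every move has to be on a shortest route through the required cells.
Route from 16: right 2 to 18, up 2 to 8, left 1 to 7, down 1 to 12 — 6 moves in all.
Check: all required cells visited; 6 ≤ 6 moves.

16, 17, 18, 13, 8, 7, 12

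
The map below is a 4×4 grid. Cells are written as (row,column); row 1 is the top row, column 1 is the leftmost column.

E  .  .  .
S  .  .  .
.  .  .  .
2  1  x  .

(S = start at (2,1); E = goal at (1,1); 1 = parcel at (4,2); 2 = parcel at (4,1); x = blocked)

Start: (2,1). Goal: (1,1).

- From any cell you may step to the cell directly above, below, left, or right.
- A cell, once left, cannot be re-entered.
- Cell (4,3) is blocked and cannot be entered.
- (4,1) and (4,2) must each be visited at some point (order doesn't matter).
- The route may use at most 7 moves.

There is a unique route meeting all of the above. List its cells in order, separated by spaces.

The budget equals the shortest possible length, so every move has to be on a shortest route through the required cells.
Route from (2,1): down 2 to (4,1), right 1 to (4,2), up 3 to (1,2), left 1 to (1,1) — 7 moves in all.
Check: all required cells visited; 7 ≤ 7 moves.

(2,1) (3,1) (4,1) (4,2) (3,2) (2,2) (1,2) (1,1)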